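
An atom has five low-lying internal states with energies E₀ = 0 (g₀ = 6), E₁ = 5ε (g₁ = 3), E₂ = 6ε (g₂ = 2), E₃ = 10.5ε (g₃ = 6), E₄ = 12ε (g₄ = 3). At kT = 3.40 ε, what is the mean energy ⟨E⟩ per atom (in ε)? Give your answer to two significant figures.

1.3 ε

Eᵢ/kT = 0, 1.471, 1.765, 3.088, 3.529.
Z = Σ gᵢe^(−Eᵢ/kT) = 6·e^(−0) + 3·e^(−1.471) + 2·e^(−1.765) + 6·e^(−3.088) + 3·e^(−3.529) = 6.000 + 0.6891 + 0.3424 + 0.2736 + 0.08800 = 7.393.
⟨E⟩ = Σ Eᵢ gᵢe^(−Eᵢ/kT) / Z = (0·6.000 + 5·0.6891 + 6·0.3424 + 10.5·0.2736 + 12·0.08800) / 7.393 = 1.3 ε.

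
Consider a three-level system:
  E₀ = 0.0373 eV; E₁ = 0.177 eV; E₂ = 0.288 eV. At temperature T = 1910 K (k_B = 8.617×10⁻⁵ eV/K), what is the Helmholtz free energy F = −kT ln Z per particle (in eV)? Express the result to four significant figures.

k_BT = 8.617×10⁻⁵ × 1910 K = 0.164585 eV.
Eᵢ/kT = 0.226631, 1.07543, 1.74986.
Z = Σ e^(−Eᵢ/kT) = e^(−0.226631) + e^(−1.07543) + e^(−1.74986) = 0.797215 + 0.341151 + 0.173798 = 1.31216.
F = −kT ln Z = −0.164585 × ln(1.31216) = −0.164585 × 0.271675 = -0.04471 eV.

-0.04471 eV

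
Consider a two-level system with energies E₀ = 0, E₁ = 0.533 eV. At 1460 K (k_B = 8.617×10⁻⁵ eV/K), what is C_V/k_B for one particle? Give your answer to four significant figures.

k_BT = 8.617×10⁻⁵ × 1460 K = 0.125808 eV.
Eᵢ/kT = 0, 4.23661.
Z = Σ e^(−Eᵢ/kT) = e^(−0) + e^(−4.23661) = 1.00000 + 0.0144565 = 1.01446.
⟨E⟩ = 0.00759548 eV, ⟨E²⟩ = 0.00404839 eV².
C_V/k_B = (⟨E²⟩ − ⟨E⟩²)/(kT)² = (0.00404839 − 0.0000576913)/0.0158277 = 0.2521.

0.2521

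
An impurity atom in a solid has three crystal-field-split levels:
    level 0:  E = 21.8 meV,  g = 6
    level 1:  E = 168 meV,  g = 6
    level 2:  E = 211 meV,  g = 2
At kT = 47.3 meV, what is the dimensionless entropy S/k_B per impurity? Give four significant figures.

1.999

Eᵢ/kT = 0.460888, 3.55180, 4.46089.
Z = Σ gᵢe^(−Eᵢ/kT) = 6·e^(−0.460888) + 6·e^(−3.55180) + 2·e^(−4.46089) = 3.78434 + 0.172038 + 0.0231042 = 3.97948.
⟨E⟩ = Σ EᵢPᵢ = 29.2189 meV.
S/k_B = ln Z + ⟨E⟩/kT = ln(3.97948) + 29.2189/47.3 = 1.38115 + 0.617736 = 1.999.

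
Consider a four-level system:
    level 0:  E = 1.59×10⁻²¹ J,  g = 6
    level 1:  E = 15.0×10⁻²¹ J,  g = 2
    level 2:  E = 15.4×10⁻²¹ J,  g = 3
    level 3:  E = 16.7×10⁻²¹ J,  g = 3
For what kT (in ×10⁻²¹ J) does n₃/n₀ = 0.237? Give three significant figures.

n₃/n₀ = (g₃/g₀) exp[−(E₃−E₀)/kT] = 0.237.
⇒ (E₃−E₀)/kT = ln((3/6)/0.237) = ln(2.1097) = 0.74655.
kT = 15.11 ×10⁻²¹ J / 0.74655 = 20.2 ×10⁻²¹ J.

20.2 ×10⁻²¹ J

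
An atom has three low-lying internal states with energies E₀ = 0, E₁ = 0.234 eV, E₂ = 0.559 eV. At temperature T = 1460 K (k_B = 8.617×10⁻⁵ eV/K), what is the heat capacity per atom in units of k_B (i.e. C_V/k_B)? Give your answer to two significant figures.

0.57

k_BT = 8.617×10⁻⁵ × 1460 K = 0.1258 eV.
Eᵢ/kT = 0, 1.860, 4.444.
Z = Σ e^(−Eᵢ/kT) = e^(−0) + e^(−1.860) + e^(−4.444) = 1.000 + 0.1557 + 0.01175 = 1.167.
⟨E⟩ = 0.03685 eV, ⟨E²⟩ = 0.01045 eV².
C_V/k_B = (⟨E²⟩ − ⟨E⟩²)/(kT)² = (0.01045 − 0.001358)/0.01583 = 0.57.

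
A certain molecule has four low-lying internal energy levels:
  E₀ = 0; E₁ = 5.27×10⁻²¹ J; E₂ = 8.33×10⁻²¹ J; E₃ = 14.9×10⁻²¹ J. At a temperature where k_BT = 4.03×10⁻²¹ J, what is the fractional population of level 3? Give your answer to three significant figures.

Eᵢ/kT = 0, 1.3077, 2.0670, 3.6973.
Z = Σ e^(−Eᵢ/kT) = e^(−0) + e^(−1.3077) + e^(−2.0670) + e^(−3.6973) = 1.0000 + 0.27044 + 0.12656 + 0.024790 = 1.4218.
P₃ = e^(−E₃/kT) / Z = 0.024790/1.4218 = 0.0174.

0.0174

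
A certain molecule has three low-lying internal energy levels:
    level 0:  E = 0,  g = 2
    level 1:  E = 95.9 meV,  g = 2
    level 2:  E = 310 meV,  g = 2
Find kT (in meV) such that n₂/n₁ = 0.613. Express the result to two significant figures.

440 meV

n₂/n₁ = (g₂/g₁) exp[−(E₂−E₁)/kT] = 0.613.
⇒ (E₂−E₁)/kT = ln((2/2)/0.613) = ln(1.631) = 0.4892.
kT = 214.1 meV / 0.4892 = 440 meV.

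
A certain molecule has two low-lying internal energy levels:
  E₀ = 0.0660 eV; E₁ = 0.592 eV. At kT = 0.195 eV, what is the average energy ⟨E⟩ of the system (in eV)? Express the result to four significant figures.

Eᵢ/kT = 0.338462, 3.03590.
Z = Σ e^(−Eᵢ/kT) = e^(−0.338462) + e^(−3.03590) = 0.712866 + 0.0480314 = 0.760897.
⟨E⟩ = Σ Eᵢ e^(−Eᵢ/kT) / Z = (0.0660·0.712866 + 0.592·0.0480314) / 0.760897 = 0.09920 eV.

0.09920 eV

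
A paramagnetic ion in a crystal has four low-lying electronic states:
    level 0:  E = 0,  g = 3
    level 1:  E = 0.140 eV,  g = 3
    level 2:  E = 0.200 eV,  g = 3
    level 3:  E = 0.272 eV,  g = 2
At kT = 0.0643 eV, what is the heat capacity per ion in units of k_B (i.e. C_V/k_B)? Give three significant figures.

Eᵢ/kT = 0, 2.1773, 3.1104, 4.2302.
Z = Σ gᵢe^(−Eᵢ/kT) = 3·e^(−0) + 3·e^(−2.1773) + 3·e^(−3.1104) + 2·e^(−4.2302) = 3.0000 + 0.34004 + 0.13375 + 0.029099 = 3.5029.
⟨E⟩ = 0.023486 eV, ⟨E²⟩ = 0.0040445 eV².
C_V/k_B = (⟨E²⟩ − ⟨E⟩²)/(kT)² = (0.0040445 − 0.00055159)/0.0041345 = 0.845.

0.845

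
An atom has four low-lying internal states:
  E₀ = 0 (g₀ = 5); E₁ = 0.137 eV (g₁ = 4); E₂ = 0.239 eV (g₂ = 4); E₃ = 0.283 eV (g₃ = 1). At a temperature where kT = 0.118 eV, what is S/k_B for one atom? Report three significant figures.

2.33

Eᵢ/kT = 0, 1.1610, 2.0254, 2.3983.
Z = Σ gᵢe^(−Eᵢ/kT) = 5·e^(−0) + 4·e^(−1.1610) + 4·e^(−2.0254) + 1·e^(−2.3983) = 5.0000 + 1.2527 + 0.52776 + 0.090872 = 6.8713.
⟨E⟩ = Σ EᵢPᵢ = 0.047076 eV.
S/k_B = ln Z + ⟨E⟩/kT = ln(6.8713) + 0.047076/0.118 = 1.9274 + 0.39895 = 2.33.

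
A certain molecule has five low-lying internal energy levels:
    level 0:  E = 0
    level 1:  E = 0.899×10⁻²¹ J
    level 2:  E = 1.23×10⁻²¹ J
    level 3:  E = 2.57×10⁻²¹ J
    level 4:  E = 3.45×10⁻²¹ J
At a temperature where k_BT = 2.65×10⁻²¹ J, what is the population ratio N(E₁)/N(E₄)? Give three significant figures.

2.62

n₁/n₄ = exp[−(E₁−E₄)/kT] = exp(−(-2.551 ×10⁻²¹ J)/(2.65 ×10⁻²¹ J)) = exp(0.96264) = 2.62.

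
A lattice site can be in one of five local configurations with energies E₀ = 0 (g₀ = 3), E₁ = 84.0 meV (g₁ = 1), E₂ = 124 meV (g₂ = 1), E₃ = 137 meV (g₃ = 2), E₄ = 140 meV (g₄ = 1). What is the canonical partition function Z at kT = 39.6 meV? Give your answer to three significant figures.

Eᵢ/kT = 0, 2.1212, 3.1313, 3.4596, 3.5354.
Z = Σ gᵢe^(−Eᵢ/kT) = 3·e^(−0) + 1·e^(−2.1212) + 1·e^(−3.1313) + 2·e^(−3.4596) + 1·e^(−3.5354) = 3.0000 + 0.11989 + 0.043661 + 0.062885 + 0.029147 = 3.2556.

Z = 3.26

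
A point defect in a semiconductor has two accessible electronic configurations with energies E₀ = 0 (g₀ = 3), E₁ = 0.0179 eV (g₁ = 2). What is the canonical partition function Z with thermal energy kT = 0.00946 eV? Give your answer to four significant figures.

Eᵢ/kT = 0, 1.89218.
Z = Σ gᵢe^(−Eᵢ/kT) = 3·e^(−0) + 2·e^(−1.89218) = 3.00000 + 0.301486 = 3.30149.

Z = 3.301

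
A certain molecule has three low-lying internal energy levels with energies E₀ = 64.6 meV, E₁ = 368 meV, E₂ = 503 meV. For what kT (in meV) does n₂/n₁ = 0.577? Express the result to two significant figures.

n₂/n₁ = exp[−(E₂−E₁)/kT] = 0.577.
⇒ (E₂−E₁)/kT = ln(1/0.577) = ln(1.733) = 0.5499.
kT = 135 meV / 0.5499 = 250 meV.

250 meV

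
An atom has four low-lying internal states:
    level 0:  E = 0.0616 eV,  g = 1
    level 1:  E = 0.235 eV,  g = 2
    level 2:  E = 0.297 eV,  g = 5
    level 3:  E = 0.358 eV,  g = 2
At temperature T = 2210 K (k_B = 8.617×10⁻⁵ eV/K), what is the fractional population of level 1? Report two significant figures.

0.22

k_BT = 8.617×10⁻⁵ × 2210 K = 0.1904 eV.
Eᵢ/kT = 0.3235, 1.234, 1.560, 1.880.
Z = Σ gᵢe^(−Eᵢ/kT) = 1·e^(−0.3235) + 2·e^(−1.234) + 5·e^(−1.560) + 2·e^(−1.880) = 0.7236 + 0.5823 + 1.051 + 0.3052 = 2.662.
P₁ = g₁ e^(−E₁/kT) / Z = 0.5823/2.662 = 0.22.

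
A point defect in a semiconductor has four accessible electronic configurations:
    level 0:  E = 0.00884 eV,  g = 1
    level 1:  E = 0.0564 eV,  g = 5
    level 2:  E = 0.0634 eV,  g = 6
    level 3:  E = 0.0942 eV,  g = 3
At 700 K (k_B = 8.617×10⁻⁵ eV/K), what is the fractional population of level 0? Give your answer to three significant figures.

k_BT = 8.617×10⁻⁵ × 700 K = 0.060319 eV.
Eᵢ/kT = 0.14655, 0.93503, 1.0511, 1.5617.
Z = Σ gᵢe^(−Eᵢ/kT) = 1·e^(−0.14655) + 5·e^(−0.93503) + 6·e^(−1.0511) + 3·e^(−1.5617) = 0.86368 + 1.9629 + 2.0973 + 0.62934 = 5.5532.
P₀ = g₀ e^(−E₀/kT) / Z = 0.86368/5.5532 = 0.156.

0.156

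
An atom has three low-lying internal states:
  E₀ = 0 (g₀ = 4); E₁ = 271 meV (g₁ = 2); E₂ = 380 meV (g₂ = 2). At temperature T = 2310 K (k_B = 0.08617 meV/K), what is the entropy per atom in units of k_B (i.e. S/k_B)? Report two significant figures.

1.8

k_BT = 0.08617 × 2310 K = 199.1 meV.
Eᵢ/kT = 0, 1.361, 1.909.
Z = Σ gᵢe^(−Eᵢ/kT) = 4·e^(−0) + 2·e^(−1.361) + 2·e^(−1.909) = 4.000 + 0.5128 + 0.2965 = 4.809.
⟨E⟩ = Σ EᵢPᵢ = 52.33 meV.
S/k_B = ln Z + ⟨E⟩/kT = ln(4.809) + 52.33/199.1 = 1.570 + 0.2628 = 1.8.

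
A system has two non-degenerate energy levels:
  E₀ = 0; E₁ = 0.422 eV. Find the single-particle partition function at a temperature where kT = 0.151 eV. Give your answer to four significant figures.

Z = 1.061

Eᵢ/kT = 0, 2.79470.
Z = Σ e^(−Eᵢ/kT) = e^(−0) + e^(−2.79470) = 1.00000 + 0.0611332 = 1.06113.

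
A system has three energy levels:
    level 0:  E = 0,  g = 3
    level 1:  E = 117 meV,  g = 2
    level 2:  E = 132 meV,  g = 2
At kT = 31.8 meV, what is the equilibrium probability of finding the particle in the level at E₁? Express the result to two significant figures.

Eᵢ/kT = 0, 3.679, 4.151.
Z = Σ gᵢe^(−Eᵢ/kT) = 3·e^(−0) + 2·e^(−3.679) + 2·e^(−4.151) = 3.000 + 0.05050 + 0.03150 = 3.082.
P₁ = g₁ e^(−E₁/kT) / Z = 0.05050/3.082 = 0.016.

0.016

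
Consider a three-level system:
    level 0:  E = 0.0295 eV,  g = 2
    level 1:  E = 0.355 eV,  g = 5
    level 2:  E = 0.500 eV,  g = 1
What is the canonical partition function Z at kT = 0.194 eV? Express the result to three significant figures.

Z = 2.60

Eᵢ/kT = 0.15206, 1.8299, 2.5773.
Z = Σ gᵢe^(−Eᵢ/kT) = 2·e^(−0.15206) + 5·e^(−1.8299) + 1·e^(−2.5773) = 1.7179 + 0.80215 + 0.075979 = 2.5960.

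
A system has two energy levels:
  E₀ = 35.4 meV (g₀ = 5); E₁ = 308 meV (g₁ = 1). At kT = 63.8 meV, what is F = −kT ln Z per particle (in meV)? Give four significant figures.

Eᵢ/kT = 0.554859, 4.82759.
Z = Σ gᵢe^(−Eᵢ/kT) = 5·e^(−0.554859) + 1·e^(−4.82759) = 2.87077 + 0.00800579 = 2.87878.
F = −kT ln Z = −63.8 × ln(2.87878) = −63.8 × 1.05737 = -67.46 meV.

-67.46 meV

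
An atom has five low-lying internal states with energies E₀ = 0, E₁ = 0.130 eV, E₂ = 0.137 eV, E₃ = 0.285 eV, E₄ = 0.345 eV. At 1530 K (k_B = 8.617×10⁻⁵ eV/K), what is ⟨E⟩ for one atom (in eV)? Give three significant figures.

0.0809 eV

k_BT = 8.617×10⁻⁵ × 1530 K = 0.13184 eV.
Eᵢ/kT = 0, 0.98604, 1.0391, 2.1617, 2.6168.
Z = Σ e^(−Eᵢ/kT) = e^(−0) + e^(−0.98604) + e^(−1.0391) + e^(−2.1617) + e^(−2.6168) = 1.0000 + 0.37305 + 0.35377 + 0.11513 + 0.073036 = 1.9150.
⟨E⟩ = Σ Eᵢ e^(−Eᵢ/kT) / Z = (0·1.0000 + 0.130·0.37305 + 0.137·0.35377 + 0.285·0.11513 + 0.345·0.073036) / 1.9150 = 0.0809 eV.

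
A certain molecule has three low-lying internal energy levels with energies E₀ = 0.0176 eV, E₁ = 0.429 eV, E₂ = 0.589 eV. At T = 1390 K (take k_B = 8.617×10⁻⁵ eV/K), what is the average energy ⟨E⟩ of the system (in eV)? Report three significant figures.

k_BT = 8.617×10⁻⁵ × 1390 K = 0.11978 eV.
Eᵢ/kT = 0.14694, 3.5816, 4.9173.
Z = Σ e^(−Eᵢ/kT) = e^(−0.14694) + e^(−3.5816) + e^(−4.9173) = 0.86335 + 0.027831 + 0.0073189 = 0.89850.
⟨E⟩ = Σ Eᵢ e^(−Eᵢ/kT) / Z = (0.0176·0.86335 + 0.429·0.027831 + 0.589·0.0073189) / 0.89850 = 0.0350 eV.

0.0350 eV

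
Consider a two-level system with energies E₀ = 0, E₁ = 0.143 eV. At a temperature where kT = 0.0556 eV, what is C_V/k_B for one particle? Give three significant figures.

0.436

Eᵢ/kT = 0, 2.5719.
Z = Σ e^(−Eᵢ/kT) = e^(−0) + e^(−2.5719) = 1.0000 + 0.076390 = 1.0764.
⟨E⟩ = 0.010148 eV, ⟨E²⟩ = 0.0014512 eV².
C_V/k_B = (⟨E²⟩ − ⟨E⟩²)/(kT)² = (0.0014512 − 0.00010298)/0.0030914 = 0.436.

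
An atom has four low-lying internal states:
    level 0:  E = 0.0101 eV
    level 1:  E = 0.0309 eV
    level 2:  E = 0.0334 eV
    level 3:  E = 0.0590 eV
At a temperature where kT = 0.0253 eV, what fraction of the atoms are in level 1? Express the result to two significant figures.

0.22

Eᵢ/kT = 0.3992, 1.221, 1.320, 2.332.
Z = Σ e^(−Eᵢ/kT) = e^(−0.3992) + e^(−1.221) + e^(−1.320) + e^(−2.332) = 0.6709 + 0.2949 + 0.2671 + 0.09710 = 1.330.
P₁ = e^(−E₁/kT) / Z = 0.2949/1.330 = 0.22.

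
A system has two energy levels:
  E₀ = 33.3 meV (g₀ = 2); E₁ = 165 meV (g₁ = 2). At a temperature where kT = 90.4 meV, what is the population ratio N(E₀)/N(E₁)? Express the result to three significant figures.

4.29

n₀/n₁ = (g₀/g₁) exp[−(E₀−E₁)/kT] = (2/2) × exp(−(-131.7 meV)/(90.4 meV)) = (2/2) × exp(1.4569) = 4.29.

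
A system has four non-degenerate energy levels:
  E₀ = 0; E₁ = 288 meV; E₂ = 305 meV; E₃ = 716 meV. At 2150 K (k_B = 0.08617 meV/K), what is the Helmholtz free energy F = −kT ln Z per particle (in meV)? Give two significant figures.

-66 meV

k_BT = 0.08617 × 2150 K = 185.3 meV.
Eᵢ/kT = 0, 1.554, 1.646, 3.864.
Z = Σ e^(−Eᵢ/kT) = e^(−0) + e^(−1.554) + e^(−1.646) + e^(−3.864) = 1.000 + 0.2114 + 0.1928 + 0.02098 = 1.425.
F = −kT ln Z = −185.3 × ln(1.425) = −185.3 × 0.3542 = -66 meV.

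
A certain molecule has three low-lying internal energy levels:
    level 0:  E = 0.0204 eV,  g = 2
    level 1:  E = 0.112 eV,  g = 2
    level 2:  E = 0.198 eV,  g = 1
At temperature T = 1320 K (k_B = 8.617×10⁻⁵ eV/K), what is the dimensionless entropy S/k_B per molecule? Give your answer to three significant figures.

k_BT = 8.617×10⁻⁵ × 1320 K = 0.11374 eV.
Eᵢ/kT = 0.17936, 0.98470, 1.7408.
Z = Σ gᵢe^(−Eᵢ/kT) = 2·e^(−0.17936) + 2·e^(−0.98470) + 1·e^(−1.7408) = 1.6716 + 0.74710 + 0.17538 = 2.5941.
⟨E⟩ = Σ EᵢPᵢ = 0.058788 eV.
S/k_B = ln Z + ⟨E⟩/kT = ln(2.5941) + 0.058788/0.11374 = 0.95324 + 0.51686 = 1.47.

1.47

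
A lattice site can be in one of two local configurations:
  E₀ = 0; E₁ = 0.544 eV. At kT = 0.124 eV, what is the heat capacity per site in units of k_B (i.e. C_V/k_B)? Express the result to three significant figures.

0.234

Eᵢ/kT = 0, 4.3871.
Z = Σ e^(−Eᵢ/kT) = e^(−0) + e^(−4.3871) = 1.0000 + 0.012437 = 1.0124.
⟨E⟩ = 0.0066829 eV, ⟨E²⟩ = 0.0036355 eV².
C_V/k_B = (⟨E²⟩ − ⟨E⟩²)/(kT)² = (0.0036355 − 0.000044661)/0.015376 = 0.234.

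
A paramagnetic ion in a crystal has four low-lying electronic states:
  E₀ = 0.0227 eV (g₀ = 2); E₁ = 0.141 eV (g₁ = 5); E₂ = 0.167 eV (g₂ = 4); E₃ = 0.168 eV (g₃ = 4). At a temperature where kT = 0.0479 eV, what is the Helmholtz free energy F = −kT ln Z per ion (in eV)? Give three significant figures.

Eᵢ/kT = 0.47390, 2.9436, 3.4864, 3.5073.
Z = Σ gᵢe^(−Eᵢ/kT) = 2·e^(−0.47390) + 5·e^(−2.9436) + 4·e^(−3.4864) + 4·e^(−3.5073) = 1.2451 + 0.26338 + 0.12244 + 0.11991 = 1.7508.
F = −kT ln Z = −0.0479 × ln(1.7508) = −0.0479 × 0.56007 = -0.0268 eV.

-0.0268 eV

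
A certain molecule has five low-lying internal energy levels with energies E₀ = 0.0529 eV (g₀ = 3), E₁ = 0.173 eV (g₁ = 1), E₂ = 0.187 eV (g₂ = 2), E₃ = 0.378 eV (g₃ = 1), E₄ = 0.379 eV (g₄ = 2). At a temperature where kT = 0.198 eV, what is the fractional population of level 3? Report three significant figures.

0.0377

Eᵢ/kT = 0.26717, 0.87374, 0.94444, 1.9091, 1.9141.
Z = Σ gᵢe^(−Eᵢ/kT) = 3·e^(−0.26717) + 1·e^(−0.87374) + 2·e^(−0.94444) + 1·e^(−1.9091) + 2·e^(−1.9141) = 2.2966 + 0.41739 + 0.77779 + 0.14821 + 0.29495 = 3.9349.
P₃ = g₃ e^(−E₃/kT) / Z = 0.14821/3.9349 = 0.0377.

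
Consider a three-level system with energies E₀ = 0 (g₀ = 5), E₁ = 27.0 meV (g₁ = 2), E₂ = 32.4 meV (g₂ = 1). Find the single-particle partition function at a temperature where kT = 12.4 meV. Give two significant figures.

Z = 5.3

Eᵢ/kT = 0, 2.177, 2.613.
Z = Σ gᵢe^(−Eᵢ/kT) = 5·e^(−0) + 2·e^(−2.177) + 1·e^(−2.613) = 5.000 + 0.2268 + 0.07331 = 5.300.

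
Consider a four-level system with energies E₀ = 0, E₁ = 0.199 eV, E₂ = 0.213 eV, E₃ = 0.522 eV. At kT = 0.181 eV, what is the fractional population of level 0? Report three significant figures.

Eᵢ/kT = 0, 1.0994, 1.1768, 2.8840.
Z = Σ e^(−Eᵢ/kT) = e^(−0) + e^(−1.0994) + e^(−1.1768) + e^(−2.8840) = 1.0000 + 0.33307 + 0.30826 + 0.055911 = 1.6972.
P₀ = e^(−E₀/kT) / Z = 1.0000/1.6972 = 0.589.

0.589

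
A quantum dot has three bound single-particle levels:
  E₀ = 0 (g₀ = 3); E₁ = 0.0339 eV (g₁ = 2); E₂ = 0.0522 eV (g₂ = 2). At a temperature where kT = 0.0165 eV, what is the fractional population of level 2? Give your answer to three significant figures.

Eᵢ/kT = 0, 2.0545, 3.1636.
Z = Σ gᵢe^(−Eᵢ/kT) = 3·e^(−0) + 2·e^(−2.0545) + 2·e^(−3.1636) = 3.0000 + 0.25631 + 0.084547 = 3.3409.
P₂ = g₂ e^(−E₂/kT) / Z = 0.084547/3.3409 = 0.0253.

0.0253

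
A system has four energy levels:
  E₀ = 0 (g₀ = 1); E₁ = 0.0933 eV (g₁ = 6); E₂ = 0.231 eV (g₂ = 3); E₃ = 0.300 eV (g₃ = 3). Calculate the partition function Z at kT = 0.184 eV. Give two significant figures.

Z = 6.1

Eᵢ/kT = 0, 0.5071, 1.255, 1.630.
Z = Σ gᵢe^(−Eᵢ/kT) = 1·e^(−0) + 6·e^(−0.5071) + 3·e^(−1.255) + 3·e^(−1.630) = 1.000 + 3.613 + 0.8552 + 0.5878 = 6.056.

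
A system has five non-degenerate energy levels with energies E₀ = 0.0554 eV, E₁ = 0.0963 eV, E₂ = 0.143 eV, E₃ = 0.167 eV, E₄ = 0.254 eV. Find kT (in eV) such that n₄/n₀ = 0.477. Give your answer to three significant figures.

0.268 eV

n₄/n₀ = exp[−(E₄−E₀)/kT] = 0.477.
⇒ (E₄−E₀)/kT = ln(1/0.477) = ln(2.0964) = 0.74022.
kT = 0.1986 eV / 0.74022 = 0.268 eV.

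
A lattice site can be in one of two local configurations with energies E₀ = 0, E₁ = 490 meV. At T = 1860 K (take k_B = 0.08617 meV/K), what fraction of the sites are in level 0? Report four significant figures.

k_BT = 0.08617 × 1860 K = 160.276 meV.
Eᵢ/kT = 0, 3.05723.
Z = Σ e^(−Eᵢ/kT) = e^(−0) + e^(−3.05723) = 1.00000 + 0.0470178 = 1.04702.
P₀ = e^(−E₀/kT) / Z = 1.00000/1.04702 = 0.9551.

0.9551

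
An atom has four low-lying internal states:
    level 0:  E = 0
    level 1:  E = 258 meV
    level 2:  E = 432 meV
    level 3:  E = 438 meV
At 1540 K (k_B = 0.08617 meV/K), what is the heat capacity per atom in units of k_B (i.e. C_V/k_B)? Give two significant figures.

0.92

k_BT = 0.08617 × 1540 K = 132.7 meV.
Eᵢ/kT = 0, 1.944, 3.255, 3.301.
Z = Σ e^(−Eᵢ/kT) = e^(−0) + e^(−1.944) + e^(−3.255) + e^(−3.301) = 1.000 + 0.1431 + 0.03858 + 0.03685 = 1.219.
⟨E⟩ = 57.20 meV, ⟨E²⟩ = 19520 meV².
C_V/k_B = (⟨E²⟩ − ⟨E⟩²)/(kT)² = (19520 − 3272)/17610 = 0.92.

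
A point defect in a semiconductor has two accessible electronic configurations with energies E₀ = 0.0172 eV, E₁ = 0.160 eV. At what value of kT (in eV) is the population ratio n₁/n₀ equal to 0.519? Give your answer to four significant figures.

0.2177 eV

n₁/n₀ = exp[−(E₁−E₀)/kT] = 0.519.
⇒ (E₁−E₀)/kT = ln(1/0.519) = ln(1.92678) = 0.655850.
kT = 0.1428 eV / 0.655850 = 0.2177 eV.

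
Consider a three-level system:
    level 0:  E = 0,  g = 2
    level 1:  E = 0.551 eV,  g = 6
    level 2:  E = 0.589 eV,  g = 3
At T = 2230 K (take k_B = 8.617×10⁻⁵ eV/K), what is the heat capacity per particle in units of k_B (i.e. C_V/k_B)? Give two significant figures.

1.3

k_BT = 8.617×10⁻⁵ × 2230 K = 0.1922 eV.
Eᵢ/kT = 0, 2.867, 3.065.
Z = Σ gᵢe^(−Eᵢ/kT) = 2·e^(−0) + 6·e^(−2.867) + 3·e^(−3.065) = 2.000 + 0.3412 + 0.1400 = 2.481.
⟨E⟩ = 0.1090 eV, ⟨E²⟩ = 0.06133 eV².
C_V/k_B = (⟨E²⟩ − ⟨E⟩²)/(kT)² = (0.06133 − 0.01188)/0.03694 = 1.3.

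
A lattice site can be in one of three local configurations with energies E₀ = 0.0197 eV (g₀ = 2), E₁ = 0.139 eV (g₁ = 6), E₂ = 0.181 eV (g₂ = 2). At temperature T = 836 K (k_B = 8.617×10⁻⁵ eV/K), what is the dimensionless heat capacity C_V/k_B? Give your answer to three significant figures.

k_BT = 8.617×10⁻⁵ × 836 K = 0.072038 eV.
Eᵢ/kT = 0.27347, 1.9295, 2.5126.
Z = Σ gᵢe^(−Eᵢ/kT) = 2·e^(−0.27347) + 6·e^(−1.9295) + 2·e^(−2.5126) = 1.5215 + 0.87132 + 0.16211 = 2.5549.
⟨E⟩ = 0.070621 eV, ⟨E²⟩ = 0.0088990 eV².
C_V/k_B = (⟨E²⟩ − ⟨E⟩²)/(kT)² = (0.0088990 − 0.0049873)/0.0051895 = 0.754.

0.754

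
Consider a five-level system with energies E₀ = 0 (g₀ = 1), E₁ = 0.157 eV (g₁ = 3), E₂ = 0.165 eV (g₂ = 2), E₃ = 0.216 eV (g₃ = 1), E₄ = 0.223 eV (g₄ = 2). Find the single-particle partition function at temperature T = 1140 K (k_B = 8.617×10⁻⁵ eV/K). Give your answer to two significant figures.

k_BT = 8.617×10⁻⁵ × 1140 K = 0.09823 eV.
Eᵢ/kT = 0, 1.598, 1.680, 2.199, 2.270.
Z = Σ gᵢe^(−Eᵢ/kT) = 1·e^(−0) + 3·e^(−1.598) + 2·e^(−1.680) + 1·e^(−2.199) + 2·e^(−2.270) = 1.000 + 0.6069 + 0.3727 + 0.1109 + 0.2066 = 2.297.

Z = 2.3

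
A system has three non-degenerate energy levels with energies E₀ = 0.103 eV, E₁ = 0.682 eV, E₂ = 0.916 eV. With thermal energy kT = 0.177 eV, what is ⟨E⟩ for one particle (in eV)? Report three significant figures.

0.132 eV

Eᵢ/kT = 0.58192, 3.8531, 5.1751.
Z = Σ e^(−Eᵢ/kT) = e^(−0.58192) + e^(−3.8531) + e^(−5.1751) = 0.55882 + 0.021214 + 0.0056557 = 0.58569.
⟨E⟩ = Σ Eᵢ e^(−Eᵢ/kT) / Z = (0.103·0.55882 + 0.682·0.021214 + 0.916·0.0056557) / 0.58569 = 0.132 eV.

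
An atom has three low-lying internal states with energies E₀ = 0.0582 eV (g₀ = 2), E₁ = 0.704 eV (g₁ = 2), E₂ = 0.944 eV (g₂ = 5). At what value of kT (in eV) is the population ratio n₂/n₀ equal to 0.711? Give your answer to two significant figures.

n₂/n₀ = (g₂/g₀) exp[−(E₂−E₀)/kT] = 0.711.
⇒ (E₂−E₀)/kT = ln((5/2)/0.711) = ln(3.516) = 1.257.
kT = 0.8858 eV / 1.257 = 0.70 eV.

0.70 eV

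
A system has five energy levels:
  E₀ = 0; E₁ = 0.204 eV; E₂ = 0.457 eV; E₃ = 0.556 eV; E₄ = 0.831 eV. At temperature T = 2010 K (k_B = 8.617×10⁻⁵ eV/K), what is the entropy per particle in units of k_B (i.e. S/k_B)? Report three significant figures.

0.861

k_BT = 8.617×10⁻⁵ × 2010 K = 0.17320 eV.
Eᵢ/kT = 0, 1.1778, 2.6386, 3.2102, 4.7979.
Z = Σ e^(−Eᵢ/kT) = e^(−0) + e^(−1.1778) + e^(−2.6386) + e^(−3.2102) + e^(−4.7979) = 1.0000 + 0.30796 + 0.071461 + 0.040349 + 0.0082470 = 1.4280.
⟨E⟩ = Σ EᵢPᵢ = 0.087373 eV.
S/k_B = ln Z + ⟨E⟩/kT = ln(1.4280) + 0.087373/0.17320 = 0.35627 + 0.50446 = 0.861.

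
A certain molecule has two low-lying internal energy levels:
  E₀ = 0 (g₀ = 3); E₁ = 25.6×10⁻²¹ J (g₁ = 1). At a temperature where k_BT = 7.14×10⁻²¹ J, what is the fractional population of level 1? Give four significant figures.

0.009157

Eᵢ/kT = 0, 3.58543.
Z = Σ gᵢe^(−Eᵢ/kT) = 3·e^(−0) + 1·e^(−3.58543) = 3.00000 + 0.0277247 = 3.02772.
P₁ = g₁ e^(−E₁/kT) / Z = 0.0277247/3.02772 = 0.009157.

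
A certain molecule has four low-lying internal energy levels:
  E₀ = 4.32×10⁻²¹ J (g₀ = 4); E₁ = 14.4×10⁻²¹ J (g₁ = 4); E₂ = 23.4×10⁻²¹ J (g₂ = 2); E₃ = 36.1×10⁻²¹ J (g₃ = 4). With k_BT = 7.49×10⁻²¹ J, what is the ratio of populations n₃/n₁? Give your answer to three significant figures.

n₃/n₁ = (g₃/g₁) exp[−(E₃−E₁)/kT] = (4/4) × exp(−(21.7 ×10⁻²¹ J)/(7.49 ×10⁻²¹ J)) = (4/4) × exp(-2.8972) = 0.0552.

0.0552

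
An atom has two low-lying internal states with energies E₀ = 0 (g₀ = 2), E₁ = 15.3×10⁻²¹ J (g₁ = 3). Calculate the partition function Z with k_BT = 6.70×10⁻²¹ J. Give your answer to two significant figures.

Z = 2.3

Eᵢ/kT = 0, 2.284.
Z = Σ gᵢe^(−Eᵢ/kT) = 2·e^(−0) + 3·e^(−2.284) = 2.000 + 0.3056 = 2.306.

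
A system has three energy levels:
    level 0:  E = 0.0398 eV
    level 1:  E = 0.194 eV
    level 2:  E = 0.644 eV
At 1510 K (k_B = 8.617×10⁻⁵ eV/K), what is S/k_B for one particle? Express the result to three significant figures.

0.584

k_BT = 8.617×10⁻⁵ × 1510 K = 0.13012 eV.
Eᵢ/kT = 0.30587, 1.4909, 4.9493.
Z = Σ e^(−Eᵢ/kT) = e^(−0.30587) + e^(−1.4909) + e^(−4.9493) = 0.73648 + 0.22517 + 0.0070884 = 0.96874.
⟨E⟩ = Σ EᵢPᵢ = 0.080063 eV.
S/k_B = ln Z + ⟨E⟩/kT = ln(0.96874) + 0.080063/0.13012 = -0.031759 + 0.61530 = 0.584.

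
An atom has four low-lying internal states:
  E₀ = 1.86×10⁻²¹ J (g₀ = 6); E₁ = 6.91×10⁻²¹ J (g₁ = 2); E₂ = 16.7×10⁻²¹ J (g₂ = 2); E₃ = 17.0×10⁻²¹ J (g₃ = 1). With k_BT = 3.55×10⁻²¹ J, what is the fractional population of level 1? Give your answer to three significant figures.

0.0739

Eᵢ/kT = 0.52394, 1.9465, 4.7042, 4.7887.
Z = Σ gᵢe^(−Eᵢ/kT) = 6·e^(−0.52394) + 2·e^(−1.9465) + 2·e^(−4.7042) + 1·e^(−4.7887) = 3.5531 + 0.28555 + 0.018114 + 0.0083233 = 3.8651.
P₁ = g₁ e^(−E₁/kT) / Z = 0.28555/3.8651 = 0.0739.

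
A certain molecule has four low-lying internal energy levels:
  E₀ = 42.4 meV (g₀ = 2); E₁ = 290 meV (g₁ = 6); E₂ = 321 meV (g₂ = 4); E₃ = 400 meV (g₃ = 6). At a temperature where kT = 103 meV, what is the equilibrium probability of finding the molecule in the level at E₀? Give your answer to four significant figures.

Eᵢ/kT = 0.411650, 2.81553, 3.11650, 3.88350.
Z = Σ gᵢe^(−Eᵢ/kT) = 2·e^(−0.411650) + 6·e^(−2.81553) + 4·e^(−3.11650) + 6·e^(−3.88350) = 1.32511 + 0.359238 + 0.177248 + 0.123472 = 1.98507.
P₀ = g₀ e^(−E₀/kT) / Z = 1.32511/1.98507 = 0.6675.

0.6675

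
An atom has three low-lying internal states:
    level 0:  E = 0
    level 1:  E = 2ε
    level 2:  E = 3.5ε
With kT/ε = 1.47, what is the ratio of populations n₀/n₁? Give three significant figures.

3.90

n₀/n₁ = exp[−(E₀−E₁)/kT] = exp(−(-2ε)/(1.47ε)) = exp(1.3605) = 3.90.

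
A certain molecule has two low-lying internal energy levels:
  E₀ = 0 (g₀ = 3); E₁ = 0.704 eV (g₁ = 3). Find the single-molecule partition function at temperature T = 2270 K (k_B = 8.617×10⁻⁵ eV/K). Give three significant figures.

Z = 3.08

k_BT = 8.617×10⁻⁵ × 2270 K = 0.19561 eV.
Eᵢ/kT = 0, 3.5990.
Z = Σ gᵢe^(−Eᵢ/kT) = 3·e^(−0) + 3·e^(−3.5990) = 3.0000 + 0.082053 = 3.0821.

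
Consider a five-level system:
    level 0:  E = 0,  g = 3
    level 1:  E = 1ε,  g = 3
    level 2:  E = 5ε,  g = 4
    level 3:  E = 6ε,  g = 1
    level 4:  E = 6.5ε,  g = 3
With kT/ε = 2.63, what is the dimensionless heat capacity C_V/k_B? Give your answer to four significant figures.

Eᵢ/kT = 0, 0.380228, 1.90114, 2.28137, 2.47148.
Z = Σ gᵢe^(−Eᵢ/kT) = 3·e^(−0) + 3·e^(−0.380228) + 4·e^(−1.90114) + 1·e^(−2.28137) + 3·e^(−2.47148) = 3.00000 + 2.05112 + 0.597593 + 0.102144 + 0.253379 = 6.00424.
⟨E⟩ = 1.21563 ε, ⟨E²⟩ = 5.22521 ε².
C_V/k_B = (⟨E²⟩ − ⟨E⟩²)/(kT)² = (5.22521 − 1.47776)/6.91690 = 0.5418.

0.5418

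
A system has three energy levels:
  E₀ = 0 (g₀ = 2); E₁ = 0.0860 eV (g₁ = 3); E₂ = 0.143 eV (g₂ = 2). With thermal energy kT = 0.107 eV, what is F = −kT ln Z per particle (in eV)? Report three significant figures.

-0.145 eV

Eᵢ/kT = 0, 0.80374, 1.3364.
Z = Σ gᵢe^(−Eᵢ/kT) = 2·e^(−0) + 3·e^(−0.80374) + 2·e^(−1.3364) = 2.0000 + 1.3430 + 0.52558 = 3.8686.
F = −kT ln Z = −0.107 × ln(3.8686) = −0.107 × 1.3529 = -0.145 eV.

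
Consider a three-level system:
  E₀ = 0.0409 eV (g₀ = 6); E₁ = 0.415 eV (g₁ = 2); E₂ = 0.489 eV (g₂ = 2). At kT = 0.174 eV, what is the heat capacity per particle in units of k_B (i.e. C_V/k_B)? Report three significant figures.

Eᵢ/kT = 0.23506, 2.3851, 2.8103.
Z = Σ gᵢe^(−Eᵢ/kT) = 6·e^(−0.23506) + 2·e^(−2.3851) + 2·e^(−2.8103) = 4.7431 + 0.18416 + 0.12037 = 5.0476.
⟨E⟩ = 0.065235 eV, ⟨E²⟩ = 0.013558 eV².
C_V/k_B = (⟨E²⟩ − ⟨E⟩²)/(kT)² = (0.013558 − 0.0042556)/0.030276 = 0.307.

0.307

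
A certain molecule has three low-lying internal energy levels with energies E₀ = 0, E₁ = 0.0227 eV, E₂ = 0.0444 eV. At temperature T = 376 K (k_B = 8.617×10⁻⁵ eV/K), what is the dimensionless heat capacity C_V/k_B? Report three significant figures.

k_BT = 8.617×10⁻⁵ × 376 K = 0.032400 eV.
Eᵢ/kT = 0, 0.70062, 1.3704.
Z = Σ e^(−Eᵢ/kT) = e^(−0) + e^(−0.70062) + e^(−1.3704) = 1.0000 + 0.49628 + 0.25401 = 1.7503.
⟨E⟩ = 0.012880 eV, ⟨E²⟩ = 0.00043220 eV².
C_V/k_B = (⟨E²⟩ − ⟨E⟩²)/(kT)² = (0.00043220 − 0.00016589)/0.0010498 = 0.254.

0.254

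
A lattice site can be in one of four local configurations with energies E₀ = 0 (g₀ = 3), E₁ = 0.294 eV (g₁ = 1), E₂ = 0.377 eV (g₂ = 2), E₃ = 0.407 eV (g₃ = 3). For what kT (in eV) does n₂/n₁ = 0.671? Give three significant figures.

n₂/n₁ = (g₂/g₁) exp[−(E₂−E₁)/kT] = 0.671.
⇒ (E₂−E₁)/kT = ln((2/1)/0.671) = ln(2.9806) = 1.0921.
kT = 0.083 eV / 1.0921 = 0.0760 eV.

0.0760 eV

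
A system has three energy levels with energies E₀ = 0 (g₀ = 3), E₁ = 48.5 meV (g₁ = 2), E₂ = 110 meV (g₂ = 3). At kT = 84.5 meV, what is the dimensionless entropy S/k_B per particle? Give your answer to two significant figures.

1.9

Eᵢ/kT = 0, 0.5740, 1.302.
Z = Σ gᵢe^(−Eᵢ/kT) = 3·e^(−0) + 2·e^(−0.5740) + 3·e^(−1.302) = 3.000 + 1.127 + 0.8160 = 4.943.
⟨E⟩ = Σ EᵢPᵢ = 29.22 meV.
S/k_B = ln Z + ⟨E⟩/kT = ln(4.943) + 29.22/84.5 = 1.598 + 0.3458 = 1.9.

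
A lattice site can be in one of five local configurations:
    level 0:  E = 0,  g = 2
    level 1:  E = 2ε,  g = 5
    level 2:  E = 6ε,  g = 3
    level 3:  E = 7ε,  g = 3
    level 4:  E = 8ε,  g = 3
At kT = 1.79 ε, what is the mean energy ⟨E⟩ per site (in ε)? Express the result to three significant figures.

1.20 ε

Eᵢ/kT = 0, 1.1173, 3.3520, 3.9106, 4.4693.
Z = Σ gᵢe^(−Eᵢ/kT) = 2·e^(−0) + 5·e^(−1.1173) + 3·e^(−3.3520) + 3·e^(−3.9106) + 3·e^(−4.4693) = 2.0000 + 1.6358 + 0.10504 + 0.060085 + 0.034366 = 3.8353.
⟨E⟩ = Σ Eᵢ gᵢe^(−Eᵢ/kT) / Z = (0·2.0000 + 2·1.6358 + 6·0.10504 + 7·0.060085 + 8·0.034366) / 3.8353 = 1.20 ε.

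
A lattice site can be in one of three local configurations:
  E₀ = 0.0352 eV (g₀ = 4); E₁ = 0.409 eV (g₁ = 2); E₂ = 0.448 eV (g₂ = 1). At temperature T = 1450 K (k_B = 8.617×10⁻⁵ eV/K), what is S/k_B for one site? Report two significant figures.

k_BT = 8.617×10⁻⁵ × 1450 K = 0.1249 eV.
Eᵢ/kT = 0.2818, 3.275, 3.587.
Z = Σ gᵢe^(−Eᵢ/kT) = 4·e^(−0.2818) + 2·e^(−3.275) + 1·e^(−3.587) = 3.018 + 0.07563 + 0.02768 = 3.121.
⟨E⟩ = Σ EᵢPᵢ = 0.04792 eV.
S/k_B = ln Z + ⟨E⟩/kT = ln(3.121) + 0.04792/0.1249 = 1.138 + 0.3837 = 1.5.

1.5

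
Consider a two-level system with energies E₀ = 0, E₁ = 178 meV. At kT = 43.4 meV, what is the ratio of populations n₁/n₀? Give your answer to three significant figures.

0.0165

n₁/n₀ = exp[−(E₁−E₀)/kT] = exp(−(178 meV)/(43.4 meV)) = exp(-4.1014) = 0.0165.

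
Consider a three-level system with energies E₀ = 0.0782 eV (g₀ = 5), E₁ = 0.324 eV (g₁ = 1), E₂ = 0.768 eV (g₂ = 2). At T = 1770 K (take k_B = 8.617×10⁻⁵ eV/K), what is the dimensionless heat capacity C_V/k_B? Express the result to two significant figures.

k_BT = 8.617×10⁻⁵ × 1770 K = 0.1525 eV.
Eᵢ/kT = 0.5128, 2.125, 5.036.
Z = Σ gᵢe^(−Eᵢ/kT) = 5·e^(−0.5128) + 1·e^(−2.125) + 2·e^(−5.036) = 2.994 + 0.1194 + 0.01300 = 3.126.
⟨E⟩ = 0.09047 eV, ⟨E²⟩ = 0.01232 eV².
C_V/k_B = (⟨E²⟩ − ⟨E⟩²)/(kT)² = (0.01232 − 0.008185)/0.02326 = 0.18.

0.18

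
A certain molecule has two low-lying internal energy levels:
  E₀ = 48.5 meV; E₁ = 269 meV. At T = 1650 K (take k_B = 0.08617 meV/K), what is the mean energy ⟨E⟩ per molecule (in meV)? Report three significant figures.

k_BT = 0.08617 × 1650 K = 142.18 meV.
Eᵢ/kT = 0.34112, 1.8920.
Z = Σ e^(−Eᵢ/kT) = e^(−0.34112) + e^(−1.8920) = 0.71097 + 0.15077 = 0.86174.
⟨E⟩ = Σ Eᵢ e^(−Eᵢ/kT) / Z = (48.5·0.71097 + 269·0.15077) / 0.86174 = 87.1 meV.

87.1 meV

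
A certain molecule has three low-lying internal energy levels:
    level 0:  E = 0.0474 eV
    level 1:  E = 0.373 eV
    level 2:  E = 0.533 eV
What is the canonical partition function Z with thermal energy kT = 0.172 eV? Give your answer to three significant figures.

Eᵢ/kT = 0.27558, 2.1686, 3.0988.
Z = Σ e^(−Eᵢ/kT) = e^(−0.27558) + e^(−2.1686) + e^(−3.0988) = 0.75913 + 0.11434 + 0.045103 = 0.91857.

Z = 0.919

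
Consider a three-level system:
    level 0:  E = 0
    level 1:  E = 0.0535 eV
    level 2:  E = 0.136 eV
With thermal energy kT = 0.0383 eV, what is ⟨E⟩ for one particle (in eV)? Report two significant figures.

Eᵢ/kT = 0, 1.397, 3.551.
Z = Σ e^(−Eᵢ/kT) = e^(−0) + e^(−1.397) + e^(−3.551) = 1.000 + 0.2473 + 0.02870 = 1.276.
⟨E⟩ = Σ Eᵢ e^(−Eᵢ/kT) / Z = (0·1.000 + 0.0535·0.2473 + 0.136·0.02870) / 1.276 = 0.013 eV.

0.013 eV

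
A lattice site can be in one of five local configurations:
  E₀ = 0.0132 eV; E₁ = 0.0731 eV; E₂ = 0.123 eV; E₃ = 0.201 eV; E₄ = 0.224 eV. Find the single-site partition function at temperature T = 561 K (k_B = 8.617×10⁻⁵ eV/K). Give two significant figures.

k_BT = 8.617×10⁻⁵ × 561 K = 0.04834 eV.
Eᵢ/kT = 0.2731, 1.512, 2.544, 4.158, 4.634.
Z = Σ e^(−Eᵢ/kT) = e^(−0.2731) + e^(−1.512) + e^(−2.544) + e^(−4.158) + e^(−4.634) = 0.7610 + 0.2205 + 0.07855 + 0.01564 + 0.009716 = 1.085.

Z = 1.1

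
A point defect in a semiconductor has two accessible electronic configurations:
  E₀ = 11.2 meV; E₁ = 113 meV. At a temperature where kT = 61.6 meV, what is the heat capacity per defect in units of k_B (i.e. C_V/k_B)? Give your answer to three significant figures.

0.368

Eᵢ/kT = 0.18182, 1.8344.
Z = Σ e^(−Eᵢ/kT) = e^(−0.18182) + e^(−1.8344) = 0.83375 + 0.15971 = 0.99346.
⟨E⟩ = 27.566 meV, ⟨E²⟩ = 2158.0 meV².
C_V/k_B = (⟨E²⟩ − ⟨E⟩²)/(kT)² = (2158.0 − 759.88)/3794.6 = 0.368.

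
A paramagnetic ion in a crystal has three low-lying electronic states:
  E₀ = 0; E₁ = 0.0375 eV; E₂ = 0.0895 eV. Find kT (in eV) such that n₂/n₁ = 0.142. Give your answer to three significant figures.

n₂/n₁ = exp[−(E₂−E₁)/kT] = 0.142.
⇒ (E₂−E₁)/kT = ln(1/0.142) = ln(7.0423) = 1.9519.
kT = 0.0520 eV / 1.9519 = 0.0266 eV.

0.0266 eV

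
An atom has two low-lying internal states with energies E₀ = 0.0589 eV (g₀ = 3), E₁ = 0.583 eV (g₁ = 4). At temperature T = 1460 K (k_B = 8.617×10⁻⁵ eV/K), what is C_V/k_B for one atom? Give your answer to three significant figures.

0.345

k_BT = 8.617×10⁻⁵ × 1460 K = 0.12581 eV.
Eᵢ/kT = 0.46817, 4.6340.
Z = Σ gᵢe^(−Eᵢ/kT) = 3·e^(−0.46817) + 4·e^(−4.6340) = 1.8784 + 0.038863 = 1.9173.
⟨E⟩ = 0.069522 eV, ⟨E²⟩ = 0.010288 eV².
C_V/k_B = (⟨E²⟩ − ⟨E⟩²)/(kT)² = (0.010288 − 0.0048333)/0.015828 = 0.345.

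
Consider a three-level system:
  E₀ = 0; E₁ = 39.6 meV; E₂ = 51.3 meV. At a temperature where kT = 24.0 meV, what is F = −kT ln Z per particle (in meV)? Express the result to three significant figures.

-6.48 meV

Eᵢ/kT = 0, 1.6500, 2.1375.
Z = Σ e^(−Eᵢ/kT) = e^(−0) + e^(−1.6500) + e^(−2.1375) = 1.0000 + 0.19205 + 0.11795 = 1.3100.
F = −kT ln Z = −24.0 × ln(1.3100) = −24.0 × 0.27003 = -6.48 meV.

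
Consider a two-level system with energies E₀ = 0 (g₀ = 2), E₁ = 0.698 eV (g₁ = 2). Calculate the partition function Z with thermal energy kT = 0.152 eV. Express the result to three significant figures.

Z = 2.02

Eᵢ/kT = 0, 4.5921.
Z = Σ gᵢe^(−Eᵢ/kT) = 2·e^(−0) + 2·e^(−4.5921) = 2.0000 + 0.020263 = 2.0203.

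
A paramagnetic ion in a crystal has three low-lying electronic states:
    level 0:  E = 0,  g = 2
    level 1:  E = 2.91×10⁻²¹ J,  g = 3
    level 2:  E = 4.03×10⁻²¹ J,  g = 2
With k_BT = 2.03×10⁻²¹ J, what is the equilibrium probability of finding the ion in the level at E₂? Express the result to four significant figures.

Eᵢ/kT = 0, 1.43350, 1.98522.
Z = Σ gᵢe^(−Eᵢ/kT) = 2·e^(−0) + 3·e^(−1.43350) + 2·e^(−1.98522) = 2.00000 + 0.715418 + 0.274701 = 2.99012.
P₂ = g₂ e^(−E₂/kT) / Z = 0.274701/2.99012 = 0.09187.

0.09187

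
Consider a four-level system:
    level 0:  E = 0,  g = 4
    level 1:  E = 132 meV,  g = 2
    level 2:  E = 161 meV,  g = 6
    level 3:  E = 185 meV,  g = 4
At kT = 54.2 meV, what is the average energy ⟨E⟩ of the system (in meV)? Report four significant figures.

Eᵢ/kT = 0, 2.43542, 2.97048, 3.41328.
Z = Σ gᵢe^(−Eᵢ/kT) = 4·e^(−0) + 2·e^(−2.43542) + 6·e^(−2.97048) + 4·e^(−3.41328) = 4.00000 + 0.175122 + 0.307672 + 0.131732 = 4.61453.
⟨E⟩ = Σ Eᵢ gᵢe^(−Eᵢ/kT) / Z = (0·4.00000 + 132·0.175122 + 161·0.307672 + 185·0.131732) / 4.61453 = 21.03 meV.

21.03 meV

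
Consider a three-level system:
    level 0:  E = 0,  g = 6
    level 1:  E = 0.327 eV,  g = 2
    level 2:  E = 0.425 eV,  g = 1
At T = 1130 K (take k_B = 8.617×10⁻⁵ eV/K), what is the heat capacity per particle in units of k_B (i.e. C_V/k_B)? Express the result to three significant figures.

k_BT = 8.617×10⁻⁵ × 1130 K = 0.097372 eV.
Eᵢ/kT = 0, 3.3583, 4.3647.
Z = Σ gᵢe^(−Eᵢ/kT) = 6·e^(−0) + 2·e^(−3.3583) + 1·e^(−4.3647) = 6.0000 + 0.069589 + 0.012718 = 6.0823.
⟨E⟩ = 0.0046300 eV, ⟨E²⟩ = 0.0016011 eV².
C_V/k_B = (⟨E²⟩ − ⟨E⟩²)/(kT)² = (0.0016011 − 0.000021437)/0.0094813 = 0.167.

0.167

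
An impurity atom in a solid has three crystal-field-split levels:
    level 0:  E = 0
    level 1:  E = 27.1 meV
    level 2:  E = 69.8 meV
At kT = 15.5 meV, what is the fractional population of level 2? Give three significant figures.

Eᵢ/kT = 0, 1.7484, 4.5032.
Z = Σ e^(−Eᵢ/kT) = e^(−0) + e^(−1.7484) + e^(−4.5032) = 1.0000 + 0.17405 + 0.011074 = 1.1851.
P₂ = e^(−E₂/kT) / Z = 0.011074/1.1851 = 0.00934.

0.00934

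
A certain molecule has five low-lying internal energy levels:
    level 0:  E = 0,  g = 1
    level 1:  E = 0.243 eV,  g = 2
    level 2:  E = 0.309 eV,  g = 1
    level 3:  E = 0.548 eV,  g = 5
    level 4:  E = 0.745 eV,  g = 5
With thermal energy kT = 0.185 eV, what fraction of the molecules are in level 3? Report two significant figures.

0.12

Eᵢ/kT = 0, 1.314, 1.670, 2.962, 4.027.
Z = Σ gᵢe^(−Eᵢ/kT) = 1·e^(−0) + 2·e^(−1.314) + 1·e^(−1.670) + 5·e^(−2.962) + 5·e^(−4.027) = 1.000 + 0.5375 + 0.1882 + 0.2586 + 0.08914 = 2.073.
P₃ = g₃ e^(−E₃/kT) / Z = 0.2586/2.073 = 0.12.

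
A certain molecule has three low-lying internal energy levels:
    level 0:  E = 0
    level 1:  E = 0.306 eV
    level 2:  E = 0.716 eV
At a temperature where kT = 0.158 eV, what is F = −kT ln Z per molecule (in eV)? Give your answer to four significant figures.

Eᵢ/kT = 0, 1.93671, 4.53165.
Z = Σ e^(−Eᵢ/kT) = e^(−0) + e^(−1.93671) + e^(−4.53165) = 1.00000 + 0.144178 + 0.0107629 = 1.15494.
F = −kT ln Z = −0.158 × ln(1.15494) = −0.158 × 0.144048 = -0.02276 eV.

-0.02276 eV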